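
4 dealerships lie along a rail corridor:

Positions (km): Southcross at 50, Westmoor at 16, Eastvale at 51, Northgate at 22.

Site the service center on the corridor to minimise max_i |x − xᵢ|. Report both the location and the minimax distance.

The 1-center on a line is the midpoint of the two extreme points: leftmost at 16, rightmost at 51.
Optimal location = (16 + 51)/2 = 33.5; maximum distance = (51 − 16)/2 = 17.5.

location 33.5, max distance 17.5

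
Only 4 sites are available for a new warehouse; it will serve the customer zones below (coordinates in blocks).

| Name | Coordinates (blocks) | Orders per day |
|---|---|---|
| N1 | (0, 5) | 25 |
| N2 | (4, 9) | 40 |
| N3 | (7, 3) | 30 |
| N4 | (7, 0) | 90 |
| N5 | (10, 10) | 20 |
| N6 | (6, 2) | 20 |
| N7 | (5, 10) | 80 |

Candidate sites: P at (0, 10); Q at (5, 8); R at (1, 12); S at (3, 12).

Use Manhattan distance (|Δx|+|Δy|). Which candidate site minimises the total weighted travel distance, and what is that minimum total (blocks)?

Q, total 1830 blocks

Total weighted distance at each candidate:
  P (0, 10): total = 3155
  Q (5, 8): total = 1830
  R (1, 12): total = 3510
  S (3, 12): total = 3000
Minimum is at Q with total 1830 blocks.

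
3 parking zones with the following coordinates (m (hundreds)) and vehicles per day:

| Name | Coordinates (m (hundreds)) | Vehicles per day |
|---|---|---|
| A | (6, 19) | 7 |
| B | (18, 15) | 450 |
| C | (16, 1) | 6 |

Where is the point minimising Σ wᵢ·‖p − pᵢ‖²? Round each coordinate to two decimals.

(17.79, 14.88)

The minimiser of Σwᵢ‖p−pᵢ‖² is the weighted centroid p* = (Σwᵢpᵢ)/(Σwᵢ).
Σwᵢ = 463.
Σwᵢxᵢ = 7·6 + 450·18 + 6·16 = 8238.
Σwᵢyᵢ = 7·19 + 450·15 + 6·1 = 6889.
x* = 8238/463 = 17.79, y* = 6889/463 = 14.88.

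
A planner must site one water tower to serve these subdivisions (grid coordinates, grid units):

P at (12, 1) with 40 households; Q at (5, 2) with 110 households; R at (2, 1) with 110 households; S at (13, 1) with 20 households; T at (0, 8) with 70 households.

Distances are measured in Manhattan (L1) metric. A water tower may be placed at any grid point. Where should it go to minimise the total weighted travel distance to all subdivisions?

(2, 2)

Manhattan distance separates: Σwᵢ(|x−xᵢ|+|y−yᵢ|) = Σwᵢ|x−xᵢ| + Σwᵢ|y−yᵢ|, so x and y are optimised independently as 1-D weighted medians.
Total weight W = 350; half = 175.
x-coordinate, sorted with cumulative weight:
  x=0 (T, w=70) cum 70
  x=2 (R, w=110) cum 180  ← median
  x=5 (Q, w=110) cum 290
  x=12 (P, w=40) cum 330
  x=13 (S, w=20) cum 350
⇒ x* = 2
y-coordinate, sorted with cumulative weight:
  y=1 (P, w=40) cum 40
  y=1 (R, w=110) cum 150
  y=1 (S, w=20) cum 170
  y=2 (Q, w=110) cum 280  ← median
  y=8 (T, w=70) cum 350
⇒ y* = 2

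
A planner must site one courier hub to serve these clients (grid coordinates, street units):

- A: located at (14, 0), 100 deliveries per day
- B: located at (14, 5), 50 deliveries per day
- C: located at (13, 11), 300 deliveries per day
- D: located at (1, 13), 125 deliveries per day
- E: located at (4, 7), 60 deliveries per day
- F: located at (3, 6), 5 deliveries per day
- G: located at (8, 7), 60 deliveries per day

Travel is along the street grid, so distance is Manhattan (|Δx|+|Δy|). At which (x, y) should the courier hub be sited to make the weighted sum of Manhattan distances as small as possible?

(13, 11)

Manhattan distance separates: Σwᵢ(|x−xᵢ|+|y−yᵢ|) = Σwᵢ|x−xᵢ| + Σwᵢ|y−yᵢ|, so x and y are optimised independently as 1-D weighted medians.
Total weight W = 700; half = 350.
x-coordinate, sorted with cumulative weight:
  x=1 (D, w=125) cum 125
  x=3 (F, w=5) cum 130
  x=4 (E, w=60) cum 190
  x=8 (G, w=60) cum 250
  x=13 (C, w=300) cum 550  ← median
  x=14 (A, w=100) cum 650
  x=14 (B, w=50) cum 700
⇒ x* = 13
y-coordinate, sorted with cumulative weight:
  y=0 (A, w=100) cum 100
  y=5 (B, w=50) cum 150
  y=6 (F, w=5) cum 155
  y=7 (E, w=60) cum 215
  y=7 (G, w=60) cum 275
  y=11 (C, w=300) cum 575  ← median
  y=13 (D, w=125) cum 700
⇒ y* = 11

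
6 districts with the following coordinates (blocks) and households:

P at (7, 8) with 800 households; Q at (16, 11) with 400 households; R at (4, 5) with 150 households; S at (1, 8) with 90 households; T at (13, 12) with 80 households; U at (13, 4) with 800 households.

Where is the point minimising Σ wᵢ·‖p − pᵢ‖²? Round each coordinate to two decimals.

(10.40, 7.08)

The minimiser of Σwᵢ‖p−pᵢ‖² is the weighted centroid p* = (Σwᵢpᵢ)/(Σwᵢ).
Σwᵢ = 2320.
Σwᵢxᵢ = 800·7 + 400·16 + 150·4 + 90·1 + 80·13 + 800·13 = 24130.
Σwᵢyᵢ = 800·8 + 400·11 + 150·5 + 90·8 + 80·12 + 800·4 = 16430.
x* = 24130/2320 = 10.40, y* = 16430/2320 = 7.08.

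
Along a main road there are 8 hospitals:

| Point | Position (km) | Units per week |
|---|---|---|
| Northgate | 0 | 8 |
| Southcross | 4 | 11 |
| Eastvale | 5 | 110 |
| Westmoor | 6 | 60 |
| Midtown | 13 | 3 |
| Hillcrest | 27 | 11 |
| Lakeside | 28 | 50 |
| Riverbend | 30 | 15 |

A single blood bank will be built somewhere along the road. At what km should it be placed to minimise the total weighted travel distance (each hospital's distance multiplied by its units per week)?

x = 6

For a sum of weighted absolute distances on a line, the optimum is the weighted median (not the mean). Total weight W = 268; half-weight = 134.
Sort by position and accumulate weight:
  km 0 (Northgate, w=8) → cum 8
  km 4 (Southcross, w=11) → cum 19
  km 5 (Eastvale, w=110) → cum 129
  km 6 (Westmoor, w=60) → cum 189  ≥ 134 → median here
  km 13 (Midtown, w=3) → cum 192
  km 27 (Hillcrest, w=11) → cum 203
  km 28 (Lakeside, w=50) → cum 253
  km 30 (Riverbend, w=15) → cum 268
Optimal location: km 6.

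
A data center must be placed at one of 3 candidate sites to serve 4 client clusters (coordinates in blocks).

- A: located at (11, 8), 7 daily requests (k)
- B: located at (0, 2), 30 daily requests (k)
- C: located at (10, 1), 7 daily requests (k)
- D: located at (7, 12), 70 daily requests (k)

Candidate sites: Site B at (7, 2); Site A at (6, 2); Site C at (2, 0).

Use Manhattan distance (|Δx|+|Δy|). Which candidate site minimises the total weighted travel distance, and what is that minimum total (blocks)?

Site B, total 1008 blocks

Total weighted distance at each candidate:
  Site B (7, 2): total = 1008
  Site A (6, 2): total = 1062
  Site C (2, 0): total = 1492
Minimum is at Site B with total 1008 blocks.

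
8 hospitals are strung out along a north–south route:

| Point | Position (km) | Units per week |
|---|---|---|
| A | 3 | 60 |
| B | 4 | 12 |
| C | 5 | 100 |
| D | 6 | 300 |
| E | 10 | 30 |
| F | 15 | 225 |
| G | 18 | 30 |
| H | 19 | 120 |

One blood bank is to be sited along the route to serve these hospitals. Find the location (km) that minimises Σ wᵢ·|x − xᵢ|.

x = 6

For a sum of weighted absolute distances on a line, the optimum is the weighted median (not the mean). Total weight W = 877; half-weight = 438.5.
Sort by position and accumulate weight:
  km 3 (A, w=60) → cum 60
  km 4 (B, w=12) → cum 72
  km 5 (C, w=100) → cum 172
  km 6 (D, w=300) → cum 472  ≥ 438.5 → median here
  km 10 (E, w=30) → cum 502
  km 15 (F, w=225) → cum 727
  km 18 (G, w=30) → cum 757
  km 19 (H, w=120) → cum 877
Optimal location: km 6.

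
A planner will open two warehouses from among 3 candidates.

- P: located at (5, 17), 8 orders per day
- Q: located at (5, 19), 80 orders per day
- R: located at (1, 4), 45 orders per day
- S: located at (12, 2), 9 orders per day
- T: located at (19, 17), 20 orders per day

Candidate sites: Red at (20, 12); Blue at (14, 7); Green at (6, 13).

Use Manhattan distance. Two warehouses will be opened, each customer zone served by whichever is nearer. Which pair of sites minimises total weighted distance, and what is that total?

{Red, Green}, total 1503

Evaluate every pair (each demand assigned to the nearer of the two):
  {Red, Green}: total = 1503
  {Blue, Green}: total = 1593
  {Red, Blue}: total = 2735
Best pair: {Red, Green} with total 1503.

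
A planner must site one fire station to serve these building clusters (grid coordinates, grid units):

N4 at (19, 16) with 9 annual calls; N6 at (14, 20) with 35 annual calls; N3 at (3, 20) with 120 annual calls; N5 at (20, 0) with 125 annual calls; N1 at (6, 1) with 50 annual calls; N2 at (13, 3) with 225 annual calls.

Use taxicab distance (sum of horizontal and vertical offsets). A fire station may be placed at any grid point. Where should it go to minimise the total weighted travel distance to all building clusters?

Manhattan distance separates: Σwᵢ(|x−xᵢ|+|y−yᵢ|) = Σwᵢ|x−xᵢ| + Σwᵢ|y−yᵢ|, so x and y are optimised independently as 1-D weighted medians.
Total weight W = 564; half = 282.
x-coordinate, sorted with cumulative weight:
  x=3 (N3, w=120) cum 120
  x=6 (N1, w=50) cum 170
  x=13 (N2, w=225) cum 395  ← median
  x=14 (N6, w=35) cum 430
  x=19 (N4, w=9) cum 439
  x=20 (N5, w=125) cum 564
⇒ x* = 13
y-coordinate, sorted with cumulative weight:
  y=0 (N5, w=125) cum 125
  y=1 (N1, w=50) cum 175
  y=3 (N2, w=225) cum 400  ← median
  y=16 (N4, w=9) cum 409
  y=20 (N6, w=35) cum 444
  y=20 (N3, w=120) cum 564
⇒ y* = 3

(13, 3)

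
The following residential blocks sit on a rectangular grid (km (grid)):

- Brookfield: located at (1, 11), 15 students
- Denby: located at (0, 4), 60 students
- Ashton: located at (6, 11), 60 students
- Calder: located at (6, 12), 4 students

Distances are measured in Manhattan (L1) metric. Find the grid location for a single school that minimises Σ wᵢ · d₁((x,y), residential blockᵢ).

(1, 11)

Manhattan distance separates: Σwᵢ(|x−xᵢ|+|y−yᵢ|) = Σwᵢ|x−xᵢ| + Σwᵢ|y−yᵢ|, so x and y are optimised independently as 1-D weighted medians.
Total weight W = 139; half = 69.5.
x-coordinate, sorted with cumulative weight:
  x=0 (Denby, w=60) cum 60
  x=1 (Brookfield, w=15) cum 75  ← median
  x=6 (Ashton, w=60) cum 135
  x=6 (Calder, w=4) cum 139
⇒ x* = 1
y-coordinate, sorted with cumulative weight:
  y=4 (Denby, w=60) cum 60
  y=11 (Brookfield, w=15) cum 75  ← median
  y=11 (Ashton, w=60) cum 135
  y=12 (Calder, w=4) cum 139
⇒ y* = 11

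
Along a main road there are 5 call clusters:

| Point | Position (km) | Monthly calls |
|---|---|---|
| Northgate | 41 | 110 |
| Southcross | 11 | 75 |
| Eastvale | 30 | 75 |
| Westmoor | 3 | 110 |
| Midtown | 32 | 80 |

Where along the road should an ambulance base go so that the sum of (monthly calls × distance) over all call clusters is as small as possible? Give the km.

For a sum of weighted absolute distances on a line, the optimum is the weighted median (not the mean). Total weight W = 450; half-weight = 225.
Sort by position and accumulate weight:
  km 3 (Westmoor, w=110) → cum 110
  km 11 (Southcross, w=75) → cum 185
  km 30 (Eastvale, w=75) → cum 260  ≥ 225 → median here
  km 32 (Midtown, w=80) → cum 340
  km 41 (Northgate, w=110) → cum 450
Optimal location: km 30.

x = 30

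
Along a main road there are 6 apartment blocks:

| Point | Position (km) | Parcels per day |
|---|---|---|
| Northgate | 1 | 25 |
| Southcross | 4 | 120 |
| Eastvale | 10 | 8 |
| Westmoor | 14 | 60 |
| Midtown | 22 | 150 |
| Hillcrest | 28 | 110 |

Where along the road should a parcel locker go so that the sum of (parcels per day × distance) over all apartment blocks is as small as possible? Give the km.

For a sum of weighted absolute distances on a line, the optimum is the weighted median (not the mean). Total weight W = 473; half-weight = 236.5.
Sort by position and accumulate weight:
  km 1 (Northgate, w=25) → cum 25
  km 4 (Southcross, w=120) → cum 145
  km 10 (Eastvale, w=8) → cum 153
  km 14 (Westmoor, w=60) → cum 213
  km 22 (Midtown, w=150) → cum 363  ≥ 236.5 → median here
  km 28 (Hillcrest, w=110) → cum 473
Optimal location: km 22.

x = 22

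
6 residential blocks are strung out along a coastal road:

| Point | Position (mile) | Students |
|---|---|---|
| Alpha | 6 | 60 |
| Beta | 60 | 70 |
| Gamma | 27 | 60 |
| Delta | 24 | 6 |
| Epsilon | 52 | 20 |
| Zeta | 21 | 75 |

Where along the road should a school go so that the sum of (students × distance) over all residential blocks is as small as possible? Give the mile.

For a sum of weighted absolute distances on a line, the optimum is the weighted median (not the mean). Total weight W = 291; half-weight = 145.5.
Sort by position and accumulate weight:
  mile 6 (Alpha, w=60) → cum 60
  mile 21 (Zeta, w=75) → cum 135
  mile 24 (Delta, w=6) → cum 141
  mile 27 (Gamma, w=60) → cum 201  ≥ 145.5 → median here
  mile 52 (Epsilon, w=20) → cum 221
  mile 60 (Beta, w=70) → cum 291
Optimal location: mile 27.

x = 27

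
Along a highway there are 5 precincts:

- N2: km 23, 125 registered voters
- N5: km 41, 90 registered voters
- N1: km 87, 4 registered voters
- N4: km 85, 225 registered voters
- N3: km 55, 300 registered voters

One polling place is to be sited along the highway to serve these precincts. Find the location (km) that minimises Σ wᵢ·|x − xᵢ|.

x = 55

For a sum of weighted absolute distances on a line, the optimum is the weighted median (not the mean). Total weight W = 744; half-weight = 372.
Sort by position and accumulate weight:
  km 23 (N2, w=125) → cum 125
  km 41 (N5, w=90) → cum 215
  km 55 (N3, w=300) → cum 515  ≥ 372 → median here
  km 85 (N4, w=225) → cum 740
  km 87 (N1, w=4) → cum 744
Optimal location: km 55.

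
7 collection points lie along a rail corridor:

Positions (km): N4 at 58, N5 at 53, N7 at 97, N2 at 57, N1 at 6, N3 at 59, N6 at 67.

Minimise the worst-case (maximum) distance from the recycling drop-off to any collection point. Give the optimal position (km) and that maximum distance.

The 1-center on a line is the midpoint of the two extreme points: leftmost at 6, rightmost at 97.
Optimal location = (6 + 97)/2 = 51.5; maximum distance = (97 − 6)/2 = 45.5.

location 51.5, max distance 45.5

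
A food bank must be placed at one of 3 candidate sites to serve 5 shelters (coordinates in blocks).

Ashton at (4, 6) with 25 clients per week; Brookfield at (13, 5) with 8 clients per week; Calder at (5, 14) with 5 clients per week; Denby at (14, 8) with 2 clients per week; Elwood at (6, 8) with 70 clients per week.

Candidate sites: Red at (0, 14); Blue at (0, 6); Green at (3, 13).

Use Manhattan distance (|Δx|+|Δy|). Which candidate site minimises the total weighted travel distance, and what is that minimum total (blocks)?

Blue, total 869 blocks

Total weighted distance at each candidate:
  Red (0, 14): total = 1381
  Blue (0, 6): total = 869
  Green (3, 13): total = 951
Minimum is at Blue with total 869 blocks.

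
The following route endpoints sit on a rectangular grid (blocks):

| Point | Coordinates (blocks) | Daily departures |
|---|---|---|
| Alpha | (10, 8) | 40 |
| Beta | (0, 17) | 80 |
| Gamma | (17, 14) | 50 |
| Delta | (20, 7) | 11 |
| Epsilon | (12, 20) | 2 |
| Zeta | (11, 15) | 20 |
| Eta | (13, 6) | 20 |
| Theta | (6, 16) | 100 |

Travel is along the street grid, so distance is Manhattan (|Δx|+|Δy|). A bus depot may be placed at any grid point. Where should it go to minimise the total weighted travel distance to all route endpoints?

Manhattan distance separates: Σwᵢ(|x−xᵢ|+|y−yᵢ|) = Σwᵢ|x−xᵢ| + Σwᵢ|y−yᵢ|, so x and y are optimised independently as 1-D weighted medians.
Total weight W = 323; half = 161.5.
x-coordinate, sorted with cumulative weight:
  x=0 (Beta, w=80) cum 80
  x=6 (Theta, w=100) cum 180  ← median
  x=10 (Alpha, w=40) cum 220
  x=11 (Zeta, w=20) cum 240
  x=12 (Epsilon, w=2) cum 242
  x=13 (Eta, w=20) cum 262
  x=17 (Gamma, w=50) cum 312
  x=20 (Delta, w=11) cum 323
⇒ x* = 6
y-coordinate, sorted with cumulative weight:
  y=6 (Eta, w=20) cum 20
  y=7 (Delta, w=11) cum 31
  y=8 (Alpha, w=40) cum 71
  y=14 (Gamma, w=50) cum 121
  y=15 (Zeta, w=20) cum 141
  y=16 (Theta, w=100) cum 241  ← median
  y=17 (Beta, w=80) cum 321
  y=20 (Epsilon, w=2) cum 323
⇒ y* = 16

(6, 16)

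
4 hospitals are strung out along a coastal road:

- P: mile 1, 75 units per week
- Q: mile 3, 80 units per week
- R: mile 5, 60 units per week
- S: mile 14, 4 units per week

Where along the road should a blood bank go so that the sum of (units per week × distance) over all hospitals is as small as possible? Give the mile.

For a sum of weighted absolute distances on a line, the optimum is the weighted median (not the mean). Total weight W = 219; half-weight = 109.5.
Sort by position and accumulate weight:
  mile 1 (P, w=75) → cum 75
  mile 3 (Q, w=80) → cum 155  ≥ 109.5 → median here
  mile 5 (R, w=60) → cum 215
  mile 14 (S, w=4) → cum 219
Optimal location: mile 3.

x = 3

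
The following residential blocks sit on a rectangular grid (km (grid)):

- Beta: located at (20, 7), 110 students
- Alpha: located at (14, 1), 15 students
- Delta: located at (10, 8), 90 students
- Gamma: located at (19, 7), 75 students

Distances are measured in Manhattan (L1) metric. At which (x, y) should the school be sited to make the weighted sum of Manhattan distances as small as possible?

Manhattan distance separates: Σwᵢ(|x−xᵢ|+|y−yᵢ|) = Σwᵢ|x−xᵢ| + Σwᵢ|y−yᵢ|, so x and y are optimised independently as 1-D weighted medians.
Total weight W = 290; half = 145.
x-coordinate, sorted with cumulative weight:
  x=10 (Delta, w=90) cum 90
  x=14 (Alpha, w=15) cum 105
  x=19 (Gamma, w=75) cum 180  ← median
  x=20 (Beta, w=110) cum 290
⇒ x* = 19
y-coordinate, sorted with cumulative weight:
  y=1 (Alpha, w=15) cum 15
  y=7 (Beta, w=110) cum 125
  y=7 (Gamma, w=75) cum 200  ← median
  y=8 (Delta, w=90) cum 290
⇒ y* = 7

(19, 7)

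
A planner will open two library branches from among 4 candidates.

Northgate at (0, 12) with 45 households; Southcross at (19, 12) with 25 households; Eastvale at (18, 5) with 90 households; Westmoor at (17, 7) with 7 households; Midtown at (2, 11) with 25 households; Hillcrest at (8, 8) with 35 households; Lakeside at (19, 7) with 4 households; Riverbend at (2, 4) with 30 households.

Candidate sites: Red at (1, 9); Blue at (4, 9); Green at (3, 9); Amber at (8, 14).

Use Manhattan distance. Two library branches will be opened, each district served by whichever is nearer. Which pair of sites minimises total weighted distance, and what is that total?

Evaluate every pair (each demand assigned to the nearer of the two):
  {Red, Blue}: total = 2853
  {Red, Amber}: total = 2864
  {Blue, Amber}: total = 2918
  {Blue, Green}: total = 2943
  {Green, Amber}: total = 2954
  {Red, Green}: total = 3014
Best pair: {Red, Blue} with total 2853.

{Red, Blue}, total 2853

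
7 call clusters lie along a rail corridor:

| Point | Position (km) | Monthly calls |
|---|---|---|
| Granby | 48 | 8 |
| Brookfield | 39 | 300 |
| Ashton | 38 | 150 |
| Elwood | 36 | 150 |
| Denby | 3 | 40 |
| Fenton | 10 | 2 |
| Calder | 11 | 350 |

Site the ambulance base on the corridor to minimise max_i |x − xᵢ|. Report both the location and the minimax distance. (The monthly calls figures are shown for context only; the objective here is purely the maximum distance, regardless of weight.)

location 25.5, max distance 22.5

The 1-center on a line is the midpoint of the two extreme points: leftmost at 3, rightmost at 48.
Optimal location = (3 + 48)/2 = 25.5; maximum distance = (48 − 3)/2 = 22.5.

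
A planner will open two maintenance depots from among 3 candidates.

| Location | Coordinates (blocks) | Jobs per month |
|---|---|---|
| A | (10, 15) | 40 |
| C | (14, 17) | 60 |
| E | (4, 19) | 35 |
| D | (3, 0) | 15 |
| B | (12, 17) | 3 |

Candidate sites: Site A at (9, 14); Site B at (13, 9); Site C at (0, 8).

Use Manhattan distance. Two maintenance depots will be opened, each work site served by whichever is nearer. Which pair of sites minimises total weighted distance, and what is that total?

Evaluate every pair (each demand assigned to the nearer of the two):
  {Site A, Site C}: total = 1093
  {Site A, Site B}: total = 1213
  {Site B, Site C}: total = 1617
Best pair: {Site A, Site C} with total 1093.

{Site A, Site C}, total 1093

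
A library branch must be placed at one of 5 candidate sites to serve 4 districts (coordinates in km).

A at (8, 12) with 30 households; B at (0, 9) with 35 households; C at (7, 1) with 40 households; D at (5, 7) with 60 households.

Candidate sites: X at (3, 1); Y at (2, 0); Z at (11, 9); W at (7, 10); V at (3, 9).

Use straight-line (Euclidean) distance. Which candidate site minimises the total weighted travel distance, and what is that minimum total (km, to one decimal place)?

Total weighted distance at each candidate:
  X (3, 1): total = 1201.0
  Y (2, 0): total = 1386.1
  Z (11, 9): total = 1249.5
  W (7, 10): total = 890.9
  V (3, 9): total = 807.4
Minimum is at V with total 807.4 km.

V, total 807.4 km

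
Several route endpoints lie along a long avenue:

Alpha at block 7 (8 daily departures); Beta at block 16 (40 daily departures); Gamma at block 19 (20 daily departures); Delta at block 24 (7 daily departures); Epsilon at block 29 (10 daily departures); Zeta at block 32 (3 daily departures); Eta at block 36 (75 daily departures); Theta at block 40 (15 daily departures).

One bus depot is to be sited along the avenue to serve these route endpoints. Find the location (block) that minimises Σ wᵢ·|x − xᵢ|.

For a sum of weighted absolute distances on a line, the optimum is the weighted median (not the mean). Total weight W = 178; half-weight = 89.
Sort by position and accumulate weight:
  block 7 (Alpha, w=8) → cum 8
  block 16 (Beta, w=40) → cum 48
  block 19 (Gamma, w=20) → cum 68
  block 24 (Delta, w=7) → cum 75
  block 29 (Epsilon, w=10) → cum 85
  block 32 (Zeta, w=3) → cum 88
  block 36 (Eta, w=75) → cum 163  ≥ 89 → median here
  block 40 (Theta, w=15) → cum 178
Optimal location: block 36.

x = 36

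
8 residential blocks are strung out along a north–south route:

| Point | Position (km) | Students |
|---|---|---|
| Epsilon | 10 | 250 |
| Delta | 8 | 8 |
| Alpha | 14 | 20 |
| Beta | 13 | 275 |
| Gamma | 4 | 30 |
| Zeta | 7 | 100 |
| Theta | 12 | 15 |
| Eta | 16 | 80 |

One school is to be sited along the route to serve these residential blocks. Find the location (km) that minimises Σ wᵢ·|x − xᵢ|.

x = 12

For a sum of weighted absolute distances on a line, the optimum is the weighted median (not the mean). Total weight W = 778; half-weight = 389.
Sort by position and accumulate weight:
  km 4 (Gamma, w=30) → cum 30
  km 7 (Zeta, w=100) → cum 130
  km 8 (Delta, w=8) → cum 138
  km 10 (Epsilon, w=250) → cum 388
  km 12 (Theta, w=15) → cum 403  ≥ 389 → median here
  km 13 (Beta, w=275) → cum 678
  km 14 (Alpha, w=20) → cum 698
  km 16 (Eta, w=80) → cum 778
Optimal location: km 12.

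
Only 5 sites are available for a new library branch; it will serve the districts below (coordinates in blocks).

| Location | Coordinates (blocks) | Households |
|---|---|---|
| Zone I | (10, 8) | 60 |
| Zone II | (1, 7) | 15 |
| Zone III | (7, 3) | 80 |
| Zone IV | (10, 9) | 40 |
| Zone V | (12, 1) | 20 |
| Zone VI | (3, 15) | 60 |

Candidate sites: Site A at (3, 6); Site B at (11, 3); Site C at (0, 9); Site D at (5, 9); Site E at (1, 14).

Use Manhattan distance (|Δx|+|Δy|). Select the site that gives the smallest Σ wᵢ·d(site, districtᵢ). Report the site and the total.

Site D, total 2070 blocks

Total weighted distance at each candidate:
  Site A (3, 6): total = 2365
  Site B (11, 3): total = 2430
  Site C (0, 9): total = 3085
  Site D (5, 9): total = 2070
  Site E (1, 14): total = 3585
Minimum is at Site D with total 2070 blocks.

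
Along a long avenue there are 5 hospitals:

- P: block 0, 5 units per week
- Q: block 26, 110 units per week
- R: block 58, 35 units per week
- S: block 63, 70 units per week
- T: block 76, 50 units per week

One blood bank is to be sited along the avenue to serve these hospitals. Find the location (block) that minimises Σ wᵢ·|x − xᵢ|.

For a sum of weighted absolute distances on a line, the optimum is the weighted median (not the mean). Total weight W = 270; half-weight = 135.
Sort by position and accumulate weight:
  block 0 (P, w=5) → cum 5
  block 26 (Q, w=110) → cum 115
  block 58 (R, w=35) → cum 150  ≥ 135 → median here
  block 63 (S, w=70) → cum 220
  block 76 (T, w=50) → cum 270
Optimal location: block 58.

x = 58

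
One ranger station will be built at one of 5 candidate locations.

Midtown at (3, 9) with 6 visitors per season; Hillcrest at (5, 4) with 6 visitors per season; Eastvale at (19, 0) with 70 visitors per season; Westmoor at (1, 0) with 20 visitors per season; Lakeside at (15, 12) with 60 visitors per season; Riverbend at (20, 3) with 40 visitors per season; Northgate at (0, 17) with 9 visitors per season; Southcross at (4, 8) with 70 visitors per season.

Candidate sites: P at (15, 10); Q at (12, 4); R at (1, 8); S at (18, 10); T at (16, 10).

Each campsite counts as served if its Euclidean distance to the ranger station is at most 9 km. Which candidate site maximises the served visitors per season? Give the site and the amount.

Q, covering 246

Coverage radius r = 9 km; a point is covered iff (Δx)²+(Δy)² ≤ 9² = 81.
  P (15, 10): covers {Lakeside, Riverbend} → 100
  Q (12, 4): covers {Hillcrest, Eastvale, Lakeside, Riverbend, Southcross} → 246
  R (1, 8): covers {Midtown, Hillcrest, Westmoor, Southcross} → 102
  S (18, 10): covers {Lakeside, Riverbend} → 100
  T (16, 10): covers {Lakeside, Riverbend} → 100
Maximum coverage at Q: 246 visitors per season.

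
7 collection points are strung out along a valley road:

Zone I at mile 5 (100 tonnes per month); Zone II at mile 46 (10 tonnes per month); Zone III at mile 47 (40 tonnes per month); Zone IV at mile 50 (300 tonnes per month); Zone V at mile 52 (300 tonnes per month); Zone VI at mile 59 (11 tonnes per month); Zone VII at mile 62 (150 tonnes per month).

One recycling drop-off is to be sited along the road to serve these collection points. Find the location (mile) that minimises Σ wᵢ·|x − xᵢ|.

For a sum of weighted absolute distances on a line, the optimum is the weighted median (not the mean). Total weight W = 911; half-weight = 455.5.
Sort by position and accumulate weight:
  mile 5 (Zone I, w=100) → cum 100
  mile 46 (Zone II, w=10) → cum 110
  mile 47 (Zone III, w=40) → cum 150
  mile 50 (Zone IV, w=300) → cum 450
  mile 52 (Zone V, w=300) → cum 750  ≥ 455.5 → median here
  mile 59 (Zone VI, w=11) → cum 761
  mile 62 (Zone VII, w=150) → cum 911
Optimal location: mile 52.

x = 52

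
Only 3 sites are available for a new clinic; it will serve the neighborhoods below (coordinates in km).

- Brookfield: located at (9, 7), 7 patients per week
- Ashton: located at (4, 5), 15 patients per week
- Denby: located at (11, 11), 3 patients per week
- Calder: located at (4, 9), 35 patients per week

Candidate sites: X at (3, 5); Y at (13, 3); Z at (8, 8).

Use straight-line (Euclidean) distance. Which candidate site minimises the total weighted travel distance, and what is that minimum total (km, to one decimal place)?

Total weighted distance at each candidate:
  X (3, 5): total = 233.6
  Y (13, 3): total = 581.2
  Z (8, 8): total = 241.9
Minimum is at X with total 233.6 km.

X, total 233.6 km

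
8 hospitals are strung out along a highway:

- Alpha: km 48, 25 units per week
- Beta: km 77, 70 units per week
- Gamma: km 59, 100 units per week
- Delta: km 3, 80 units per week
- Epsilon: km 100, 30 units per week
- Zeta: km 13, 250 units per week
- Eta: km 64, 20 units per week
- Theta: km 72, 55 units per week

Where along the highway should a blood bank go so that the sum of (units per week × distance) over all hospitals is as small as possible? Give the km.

x = 13

For a sum of weighted absolute distances on a line, the optimum is the weighted median (not the mean). Total weight W = 630; half-weight = 315.
Sort by position and accumulate weight:
  km 3 (Delta, w=80) → cum 80
  km 13 (Zeta, w=250) → cum 330  ≥ 315 → median here
  km 48 (Alpha, w=25) → cum 355
  km 59 (Gamma, w=100) → cum 455
  km 64 (Eta, w=20) → cum 475
  km 72 (Theta, w=55) → cum 530
  km 77 (Beta, w=70) → cum 600
  km 100 (Epsilon, w=30) → cum 630
Optimal location: km 13.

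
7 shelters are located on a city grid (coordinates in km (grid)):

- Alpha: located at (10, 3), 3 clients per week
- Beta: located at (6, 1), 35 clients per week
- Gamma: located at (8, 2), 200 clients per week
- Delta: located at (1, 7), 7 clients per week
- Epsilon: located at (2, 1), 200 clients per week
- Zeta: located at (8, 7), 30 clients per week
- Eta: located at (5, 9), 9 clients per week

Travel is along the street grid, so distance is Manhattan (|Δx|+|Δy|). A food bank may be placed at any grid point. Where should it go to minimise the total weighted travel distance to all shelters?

(6, 2)

Manhattan distance separates: Σwᵢ(|x−xᵢ|+|y−yᵢ|) = Σwᵢ|x−xᵢ| + Σwᵢ|y−yᵢ|, so x and y are optimised independently as 1-D weighted medians.
Total weight W = 484; half = 242.
x-coordinate, sorted with cumulative weight:
  x=1 (Delta, w=7) cum 7
  x=2 (Epsilon, w=200) cum 207
  x=5 (Eta, w=9) cum 216
  x=6 (Beta, w=35) cum 251  ← median
  x=8 (Gamma, w=200) cum 451
  x=8 (Zeta, w=30) cum 481
  x=10 (Alpha, w=3) cum 484
⇒ x* = 6
y-coordinate, sorted with cumulative weight:
  y=1 (Beta, w=35) cum 35
  y=1 (Epsilon, w=200) cum 235
  y=2 (Gamma, w=200) cum 435  ← median
  y=3 (Alpha, w=3) cum 438
  y=7 (Delta, w=7) cum 445
  y=7 (Zeta, w=30) cum 475
  y=9 (Eta, w=9) cum 484
⇒ y* = 2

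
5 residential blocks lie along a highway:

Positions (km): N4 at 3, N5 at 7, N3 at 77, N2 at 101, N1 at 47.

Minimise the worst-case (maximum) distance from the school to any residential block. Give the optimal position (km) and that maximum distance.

The 1-center on a line is the midpoint of the two extreme points: leftmost at 3, rightmost at 101.
Optimal location = (3 + 101)/2 = 52; maximum distance = (101 − 3)/2 = 49.

location 52, max distance 49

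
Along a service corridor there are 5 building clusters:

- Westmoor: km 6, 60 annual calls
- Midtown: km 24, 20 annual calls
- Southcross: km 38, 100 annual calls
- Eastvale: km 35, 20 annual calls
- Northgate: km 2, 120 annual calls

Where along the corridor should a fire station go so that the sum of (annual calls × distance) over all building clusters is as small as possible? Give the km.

x = 6

For a sum of weighted absolute distances on a line, the optimum is the weighted median (not the mean). Total weight W = 320; half-weight = 160.
Sort by position and accumulate weight:
  km 2 (Northgate, w=120) → cum 120
  km 6 (Westmoor, w=60) → cum 180  ≥ 160 → median here
  km 24 (Midtown, w=20) → cum 200
  km 35 (Eastvale, w=20) → cum 220
  km 38 (Southcross, w=100) → cum 320
Optimal location: km 6.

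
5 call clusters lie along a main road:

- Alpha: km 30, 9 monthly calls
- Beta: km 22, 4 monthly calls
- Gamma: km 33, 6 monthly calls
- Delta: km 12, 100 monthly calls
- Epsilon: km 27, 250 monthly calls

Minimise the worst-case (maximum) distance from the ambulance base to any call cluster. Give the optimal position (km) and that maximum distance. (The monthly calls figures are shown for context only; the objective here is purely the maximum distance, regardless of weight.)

location 22.5, max distance 10.5

The 1-center on a line is the midpoint of the two extreme points: leftmost at 12, rightmost at 33.
Optimal location = (12 + 33)/2 = 22.5; maximum distance = (33 − 12)/2 = 10.5.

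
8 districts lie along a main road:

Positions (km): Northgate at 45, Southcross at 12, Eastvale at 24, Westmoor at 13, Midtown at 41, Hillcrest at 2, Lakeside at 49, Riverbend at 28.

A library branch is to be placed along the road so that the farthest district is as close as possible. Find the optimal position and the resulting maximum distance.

location 25.5, max distance 23.5

The 1-center on a line is the midpoint of the two extreme points: leftmost at 2, rightmost at 49.
Optimal location = (2 + 49)/2 = 25.5; maximum distance = (49 − 2)/2 = 23.5.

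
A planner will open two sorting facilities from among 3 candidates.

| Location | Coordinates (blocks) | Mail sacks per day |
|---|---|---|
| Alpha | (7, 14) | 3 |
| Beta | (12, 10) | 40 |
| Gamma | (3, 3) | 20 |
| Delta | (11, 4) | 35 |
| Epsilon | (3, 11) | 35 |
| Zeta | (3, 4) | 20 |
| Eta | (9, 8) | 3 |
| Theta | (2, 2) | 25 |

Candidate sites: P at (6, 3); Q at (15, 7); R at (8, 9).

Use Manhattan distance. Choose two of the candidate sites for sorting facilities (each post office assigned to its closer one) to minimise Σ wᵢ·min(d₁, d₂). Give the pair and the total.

Evaluate every pair (each demand assigned to the nearer of the two):
  {P, R}: total = 944
  {P, Q}: total = 1157
  {Q, R}: total = 1459
Best pair: {P, R} with total 944.

{P, R}, total 944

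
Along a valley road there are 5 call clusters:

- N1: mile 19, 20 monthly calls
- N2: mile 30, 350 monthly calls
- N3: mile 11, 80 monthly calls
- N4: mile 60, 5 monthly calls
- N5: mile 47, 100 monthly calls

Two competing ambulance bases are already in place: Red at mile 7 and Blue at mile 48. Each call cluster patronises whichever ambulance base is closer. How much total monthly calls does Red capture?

The indifferent point is the midpoint (7+48)/2 = 27.5; call clusters left of it (closer to Red at 7) go to Red, those right go to Blue.
  N3 at 11 (w=80) → Red
  N1 at 19 (w=20) → Red
  N2 at 30 (w=350) → Blue
  N5 at 47 (w=100) → Blue
  N4 at 60 (w=5) → Blue
Red captures 100; Blue captures 455.

100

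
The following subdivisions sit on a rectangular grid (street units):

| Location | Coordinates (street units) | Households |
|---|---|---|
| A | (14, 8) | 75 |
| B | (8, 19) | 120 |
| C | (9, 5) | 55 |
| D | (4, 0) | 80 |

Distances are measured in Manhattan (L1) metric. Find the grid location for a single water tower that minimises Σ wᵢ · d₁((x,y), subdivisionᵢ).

(8, 8)

Manhattan distance separates: Σwᵢ(|x−xᵢ|+|y−yᵢ|) = Σwᵢ|x−xᵢ| + Σwᵢ|y−yᵢ|, so x and y are optimised independently as 1-D weighted medians.
Total weight W = 330; half = 165.
x-coordinate, sorted with cumulative weight:
  x=4 (D, w=80) cum 80
  x=8 (B, w=120) cum 200  ← median
  x=9 (C, w=55) cum 255
  x=14 (A, w=75) cum 330
⇒ x* = 8
y-coordinate, sorted with cumulative weight:
  y=0 (D, w=80) cum 80
  y=5 (C, w=55) cum 135
  y=8 (A, w=75) cum 210  ← median
  y=19 (B, w=120) cum 330
⇒ y* = 8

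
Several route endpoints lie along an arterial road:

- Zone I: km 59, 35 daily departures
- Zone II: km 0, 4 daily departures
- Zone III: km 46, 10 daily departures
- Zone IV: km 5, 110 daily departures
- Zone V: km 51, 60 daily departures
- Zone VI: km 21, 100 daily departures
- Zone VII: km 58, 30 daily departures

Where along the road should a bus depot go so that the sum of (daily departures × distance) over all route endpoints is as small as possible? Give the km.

x = 21

For a sum of weighted absolute distances on a line, the optimum is the weighted median (not the mean). Total weight W = 349; half-weight = 174.5.
Sort by position and accumulate weight:
  km 0 (Zone II, w=4) → cum 4
  km 5 (Zone IV, w=110) → cum 114
  km 21 (Zone VI, w=100) → cum 214  ≥ 174.5 → median here
  km 46 (Zone III, w=10) → cum 224
  km 51 (Zone V, w=60) → cum 284
  km 58 (Zone VII, w=30) → cum 314
  km 59 (Zone I, w=35) → cum 349
Optimal location: km 21.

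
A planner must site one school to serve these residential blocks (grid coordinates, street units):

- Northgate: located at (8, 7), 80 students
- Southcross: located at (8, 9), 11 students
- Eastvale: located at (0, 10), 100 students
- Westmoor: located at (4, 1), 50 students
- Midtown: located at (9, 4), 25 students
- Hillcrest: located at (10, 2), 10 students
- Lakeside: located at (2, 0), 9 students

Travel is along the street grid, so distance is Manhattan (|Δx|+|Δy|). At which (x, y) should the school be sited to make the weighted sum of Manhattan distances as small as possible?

Manhattan distance separates: Σwᵢ(|x−xᵢ|+|y−yᵢ|) = Σwᵢ|x−xᵢ| + Σwᵢ|y−yᵢ|, so x and y are optimised independently as 1-D weighted medians.
Total weight W = 285; half = 142.5.
x-coordinate, sorted with cumulative weight:
  x=0 (Eastvale, w=100) cum 100
  x=2 (Lakeside, w=9) cum 109
  x=4 (Westmoor, w=50) cum 159  ← median
  x=8 (Northgate, w=80) cum 239
  x=8 (Southcross, w=11) cum 250
  x=9 (Midtown, w=25) cum 275
  x=10 (Hillcrest, w=10) cum 285
⇒ x* = 4
y-coordinate, sorted with cumulative weight:
  y=0 (Lakeside, w=9) cum 9
  y=1 (Westmoor, w=50) cum 59
  y=2 (Hillcrest, w=10) cum 69
  y=4 (Midtown, w=25) cum 94
  y=7 (Northgate, w=80) cum 174  ← median
  y=9 (Southcross, w=11) cum 185
  y=10 (Eastvale, w=100) cum 285
⇒ y* = 7

(4, 7)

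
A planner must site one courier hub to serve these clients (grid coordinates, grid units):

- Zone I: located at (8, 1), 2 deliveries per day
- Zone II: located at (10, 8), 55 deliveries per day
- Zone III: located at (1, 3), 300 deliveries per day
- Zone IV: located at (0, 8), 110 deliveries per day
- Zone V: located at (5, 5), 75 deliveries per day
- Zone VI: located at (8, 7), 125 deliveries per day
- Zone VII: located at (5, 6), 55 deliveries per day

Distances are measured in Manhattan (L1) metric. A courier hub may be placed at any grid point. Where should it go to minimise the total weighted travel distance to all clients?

Manhattan distance separates: Σwᵢ(|x−xᵢ|+|y−yᵢ|) = Σwᵢ|x−xᵢ| + Σwᵢ|y−yᵢ|, so x and y are optimised independently as 1-D weighted medians.
Total weight W = 722; half = 361.
x-coordinate, sorted with cumulative weight:
  x=0 (Zone IV, w=110) cum 110
  x=1 (Zone III, w=300) cum 410  ← median
  x=5 (Zone V, w=75) cum 485
  x=5 (Zone VII, w=55) cum 540
  x=8 (Zone I, w=2) cum 542
  x=8 (Zone VI, w=125) cum 667
  x=10 (Zone II, w=55) cum 722
⇒ x* = 1
y-coordinate, sorted with cumulative weight:
  y=1 (Zone I, w=2) cum 2
  y=3 (Zone III, w=300) cum 302
  y=5 (Zone V, w=75) cum 377  ← median
  y=6 (Zone VII, w=55) cum 432
  y=7 (Zone VI, w=125) cum 557
  y=8 (Zone II, w=55) cum 612
  y=8 (Zone IV, w=110) cum 722
⇒ y* = 5

(1, 5)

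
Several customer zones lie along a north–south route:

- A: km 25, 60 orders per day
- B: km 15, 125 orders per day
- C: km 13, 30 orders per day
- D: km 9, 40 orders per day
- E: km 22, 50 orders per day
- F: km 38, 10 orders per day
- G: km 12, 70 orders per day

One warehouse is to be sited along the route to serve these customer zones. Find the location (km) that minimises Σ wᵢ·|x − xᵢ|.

For a sum of weighted absolute distances on a line, the optimum is the weighted median (not the mean). Total weight W = 385; half-weight = 192.5.
Sort by position and accumulate weight:
  km 9 (D, w=40) → cum 40
  km 12 (G, w=70) → cum 110
  km 13 (C, w=30) → cum 140
  km 15 (B, w=125) → cum 265  ≥ 192.5 → median here
  km 22 (E, w=50) → cum 315
  km 25 (A, w=60) → cum 375
  km 38 (F, w=10) → cum 385
Optimal location: km 15.

x = 15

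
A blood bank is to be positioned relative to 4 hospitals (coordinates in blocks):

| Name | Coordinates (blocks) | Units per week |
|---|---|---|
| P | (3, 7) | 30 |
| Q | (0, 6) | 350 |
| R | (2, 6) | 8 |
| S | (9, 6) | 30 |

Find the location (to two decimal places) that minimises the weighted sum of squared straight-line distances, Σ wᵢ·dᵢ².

The minimiser of Σwᵢ‖p−pᵢ‖² is the weighted centroid p* = (Σwᵢpᵢ)/(Σwᵢ).
Σwᵢ = 418.
Σwᵢxᵢ = 30·3 + 350·0 + 8·2 + 30·9 = 376.
Σwᵢyᵢ = 30·7 + 350·6 + 8·6 + 30·6 = 2538.
x* = 376/418 = 0.90, y* = 2538/418 = 6.07.

(0.90, 6.07)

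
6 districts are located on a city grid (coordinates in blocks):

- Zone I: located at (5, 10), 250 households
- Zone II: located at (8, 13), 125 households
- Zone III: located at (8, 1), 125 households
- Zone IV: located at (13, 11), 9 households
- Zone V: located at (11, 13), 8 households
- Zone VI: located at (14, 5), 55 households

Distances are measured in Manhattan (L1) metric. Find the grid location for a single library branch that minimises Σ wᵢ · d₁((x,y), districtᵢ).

Manhattan distance separates: Σwᵢ(|x−xᵢ|+|y−yᵢ|) = Σwᵢ|x−xᵢ| + Σwᵢ|y−yᵢ|, so x and y are optimised independently as 1-D weighted medians.
Total weight W = 572; half = 286.
x-coordinate, sorted with cumulative weight:
  x=5 (Zone I, w=250) cum 250
  x=8 (Zone II, w=125) cum 375  ← median
  x=8 (Zone III, w=125) cum 500
  x=11 (Zone V, w=8) cum 508
  x=13 (Zone IV, w=9) cum 517
  x=14 (Zone VI, w=55) cum 572
⇒ x* = 8
y-coordinate, sorted with cumulative weight:
  y=1 (Zone III, w=125) cum 125
  y=5 (Zone VI, w=55) cum 180
  y=10 (Zone I, w=250) cum 430  ← median
  y=11 (Zone IV, w=9) cum 439
  y=13 (Zone II, w=125) cum 564
  y=13 (Zone V, w=8) cum 572
⇒ y* = 10

(8, 10)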